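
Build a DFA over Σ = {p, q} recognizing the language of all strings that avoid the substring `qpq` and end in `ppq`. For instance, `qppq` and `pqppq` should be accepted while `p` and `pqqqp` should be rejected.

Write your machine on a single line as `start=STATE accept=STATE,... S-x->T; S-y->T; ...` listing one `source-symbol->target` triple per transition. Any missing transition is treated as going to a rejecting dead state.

Build one automaton per condition and run them in lockstep. One (4 states) tracks partial matches of the forbidden pattern `qpq`; the other (4 states) tracks how much of the suffix `ppq` has currently been matched. Each combined state is a pair, one component from each; accept when both components accept. Minimizing collapses redundant product states.
        p   q  
>  s0   s1  s2 
   s1   s3  s2 
   s2   s4  s2 
   s3   s3  s5 
   s4   s3  s6 
 * s5   s4  s2 
   s6   s6  s6 
(> = start, * = accepting)

start=s0; accept=s5; s0-p->s1; s0-q->s2; s1-p->s3; s1-q->s2; s2-p->s4; s2-q->s2; s3-p->s3; s3-q->s5; s4-p->s3; s4-q->s6; s5-p->s4; s5-q->s2; s6-p->s6; s6-q->s6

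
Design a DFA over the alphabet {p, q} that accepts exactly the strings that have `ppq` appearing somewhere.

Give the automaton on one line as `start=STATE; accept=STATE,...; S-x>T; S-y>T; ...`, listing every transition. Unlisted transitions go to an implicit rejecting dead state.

States s0..s2 record the length of the longest prefix of `ppq` that matches the current input suffix. Reaching s3 means `ppq` has been seen, and we stay there forever. Accept from s3.
4 states suffice.
        p   q  
>  s0   s1  s0 
   s1   s2  s0 
   s2   s2  s3 
 * s3   s3  s3 
(> = start, * = accepting)

start=s0; accept=s3; s0-p>s1; s0-q>s0; s1-p>s2; s1-q>s0; s2-p>s2; s2-q>s3; s3-p>s3; s3-q>s3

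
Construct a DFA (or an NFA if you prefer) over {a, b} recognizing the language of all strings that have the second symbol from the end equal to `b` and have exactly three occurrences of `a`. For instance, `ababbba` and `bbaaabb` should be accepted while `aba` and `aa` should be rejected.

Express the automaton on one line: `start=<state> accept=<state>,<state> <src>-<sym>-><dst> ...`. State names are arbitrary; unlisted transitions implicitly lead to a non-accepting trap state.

Run two small machines in parallel and take their product. One (7 states) tracks the last 2 symbols read; the other (5 states) tracks the count of `a`s, saturating at 4. Each combined state is a pair, one component from each; accept when both components accept. Equivalent product states are then merged.
        a   b  
>  q0   q1  q0 
   q1   q2  q1 
   q2   q3  q4 
   q3   q5  q6 
   q4   q7  q4 
   q5   q5  q5 
   q6   q5  q8 
 * q7   q5  q6 
 * q8   q5  q8 
(> = start, * = accepting)

start=q0 accept=q7,q8 q0-a->q1 q0-b->q0 q1-a->q2 q1-b->q1 q2-a->q3 q2-b->q4 q3-a->q5 q3-b->q6 q4-a->q7 q4-b->q4 q5-a->q5 q5-b->q5 q6-a->q5 q6-b->q8 q7-a->q5 q7-b->q6 q8-a->q5 q8-b->q8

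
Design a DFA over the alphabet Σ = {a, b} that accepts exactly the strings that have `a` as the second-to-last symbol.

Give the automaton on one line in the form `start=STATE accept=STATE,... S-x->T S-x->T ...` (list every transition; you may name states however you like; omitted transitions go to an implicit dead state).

A DFA must remember the last 2 symbols (since which symbol is second-to-last isn't known until the input ends). Use one state per possible window of the last ≤2 symbols; accept from those whose window starts with `a`.
With 7 states:
        a   b  
>  q0   q1  q2 
   q1   q3  q4 
   q2   q5  q6 
 * q3   q3  q4 
 * q4   q5  q6 
   q5   q3  q4 
   q6   q5  q6 
(> = start, * = accepting)

start=q0 accept=q3,q4 q0-a->q1 q0-b->q2 q1-a->q3 q1-b->q4 q2-a->q5 q2-b->q6 q3-a->q3 q3-b->q4 q4-a->q5 q4-b->q6 q5-a->q3 q5-b->q4 q6-a->q5 q6-b->q6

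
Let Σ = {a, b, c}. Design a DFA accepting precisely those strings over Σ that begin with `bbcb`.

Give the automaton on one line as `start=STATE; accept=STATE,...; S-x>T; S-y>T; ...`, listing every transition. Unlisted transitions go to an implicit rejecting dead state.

start=q0; accept=q4; q0-a>q5; q0-b>q1; q0-c>q5; q1-a>q5; q1-b>q2; q1-c>q5; q2-a>q5; q2-b>q5; q2-c>q3; q3-a>q5; q3-b>q4; q3-c>q5; q4-a>q4; q4-b>q4; q4-c>q4; q5-a>q5; q5-b>q5; q5-c>q5

Walk along `bbcb` while the input agrees: from q0 take `b` to q1, and so on. Any deviation drops to the rejecting sink q5. Once q4 is reached the prefix is confirmed and every continuation is accepted.
A 6-state machine:
        a   b   c  
>  q0   q5  q1  q5 
   q1   q5  q2  q5 
   q2   q5  q5  q3 
   q3   q5  q4  q5 
 * q4   q4  q4  q4 
   q5   q5  q5  q5 
(> = start, * = accepting)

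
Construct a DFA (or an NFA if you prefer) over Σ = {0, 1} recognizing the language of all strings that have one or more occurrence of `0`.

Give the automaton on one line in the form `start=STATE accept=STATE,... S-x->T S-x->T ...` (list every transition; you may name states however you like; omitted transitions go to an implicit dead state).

Count `0`s, saturating at 2: state q0 means no `0` yet, q1 means one `0` seen, q2 means more than one. Each `0` increments (capped at q2); other symbols loop. Accept from {q1, q2}.
3 states suffice.
        0   1  
>  q0   q1  q0 
 * q1   q2  q1 
 * q2   q2  q2 
(> = start, * = accepting)

start=q0 accept=q1,q2 q0-0->q1 q0-1->q0 q1-0->q2 q1-1->q1 q2-0->q2 q2-1->q2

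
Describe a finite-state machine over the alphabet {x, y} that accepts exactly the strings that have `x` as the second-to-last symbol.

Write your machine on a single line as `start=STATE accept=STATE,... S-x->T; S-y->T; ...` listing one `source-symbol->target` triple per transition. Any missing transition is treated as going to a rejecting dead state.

A DFA must remember the last 2 symbols (since which symbol is second-to-last isn't known until the input ends). Use one state per possible window of the last ≤2 symbols; accept from those whose window starts with `x`.
A 7-state machine:
        x   y  
>  S0   S1  S2 
   S1   S3  S4 
   S2   S5  S6 
 * S3   S3  S4 
 * S4   S5  S6 
   S5   S3  S4 
   S6   S5  S6 
(> = start, * = accepting)

start=S0; accept=S3,S4; S0-x->S1; S0-y->S2; S1-x->S3; S1-y->S4; S2-x->S5; S2-y->S6; S3-x->S3; S3-y->S4; S4-x->S5; S4-y->S6; S5-x->S3; S5-y->S4; S6-x->S5; S6-y->S6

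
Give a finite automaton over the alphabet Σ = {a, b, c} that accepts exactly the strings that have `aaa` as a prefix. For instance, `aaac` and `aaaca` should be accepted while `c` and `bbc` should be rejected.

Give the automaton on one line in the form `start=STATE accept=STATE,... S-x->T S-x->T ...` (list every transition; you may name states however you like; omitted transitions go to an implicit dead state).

start=S0 accept=S3 S0-a->S1 S0-b->S4 S0-c->S4 S1-a->S2 S1-b->S4 S1-c->S4 S2-a->S3 S2-b->S4 S2-c->S4 S3-a->S3 S3-b->S3 S3-c->S3 S4-a->S4 S4-b->S4 S4-c->S4

Walk along `aaa` while the input agrees: from S0 take `a` to S1, and so on. Any deviation drops to the rejecting sink S4. Once S3 is reached the prefix is confirmed and every continuation is accepted.
With 5 states:
        a   b   c  
>  S0   S1  S4  S4 
   S1   S2  S4  S4 
   S2   S3  S4  S4 
 * S3   S3  S3  S3 
   S4   S4  S4  S4 
(> = start, * = accepting)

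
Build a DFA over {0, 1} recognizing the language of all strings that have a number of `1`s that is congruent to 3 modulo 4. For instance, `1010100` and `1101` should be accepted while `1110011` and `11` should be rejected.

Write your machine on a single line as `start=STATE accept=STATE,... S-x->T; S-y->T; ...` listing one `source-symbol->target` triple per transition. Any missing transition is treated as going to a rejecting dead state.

start=q0; accept=q3; q0-0->q0; q0-1->q1; q1-0->q1; q1-1->q2; q2-0->q2; q2-1->q3; q3-0->q3; q3-1->q0

Keep the running count of `1`s modulo 4: each `1` advances along the cycle q0 → q1 → q2 → q3 → q0 while other symbols loop. Accept at q3.
        0   1  
>  q0   q0  q1 
   q1   q1  q2 
   q2   q2  q3 
 * q3   q3  q0 
(> = start, * = accepting)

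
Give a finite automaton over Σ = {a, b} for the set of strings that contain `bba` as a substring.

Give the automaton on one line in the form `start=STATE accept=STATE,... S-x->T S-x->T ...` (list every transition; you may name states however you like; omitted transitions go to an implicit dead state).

Track how much of `bba` has been matched so far: state S0 is no progress, S3 is the absorbing accept state reached once `bba` has occurred. Intermediate states record partial matches; on a mismatch, fall back to the longest reusable overlap.
With 4 states:
        a   b  
>  S0   S0  S1 
   S1   S0  S2 
   S2   S3  S2 
 * S3   S3  S3 
(> = start, * = accepting)

start=S0 accept=S3 S0-a->S0 S0-b->S1 S1-a->S0 S1-b->S2 S2-a->S3 S2-b->S2 S3-a->S3 S3-b->S3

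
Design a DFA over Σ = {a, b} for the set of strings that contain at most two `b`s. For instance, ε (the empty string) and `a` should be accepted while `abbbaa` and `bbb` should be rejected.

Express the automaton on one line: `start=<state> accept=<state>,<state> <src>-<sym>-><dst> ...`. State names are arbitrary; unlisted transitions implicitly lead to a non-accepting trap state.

start=q0 accept=q0,q1,q2 q0-a->q0 q0-b->q1 q1-a->q1 q1-b->q2 q2-a->q2 q2-b->q3 q3-a->q3 q3-b->q3

Only the number of `b`s matters, and only up to 3. Make a chain q0 → q1 → q2 → q3 advanced by each `b` (with q3 absorbing); every other symbol self-loops. The accepting set is {q0, q1, q2}.
With 4 states:
        a   b  
>* q0   q0  q1 
 * q1   q1  q2 
 * q2   q2  q3 
   q3   q3  q3 
(> = start, * = accepting)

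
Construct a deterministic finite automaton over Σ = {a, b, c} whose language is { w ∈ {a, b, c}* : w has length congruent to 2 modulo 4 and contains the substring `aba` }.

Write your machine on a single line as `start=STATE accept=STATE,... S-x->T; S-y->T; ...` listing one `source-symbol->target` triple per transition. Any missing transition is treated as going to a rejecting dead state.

start=q0; accept=q15; q0-a->q1; q0-b->q2; q0-c->q2; q1-a->q3; q1-b->q4; q1-c->q5; q2-a->q3; q2-b->q5; q2-c->q5; q3-a->q6; q3-b->q7; q3-c->q8; q4-a->q9; q4-b->q8; q4-c->q8; q5-a->q6; q5-b->q8; q5-c->q8; q6-a->q10; q6-b->q11; q6-c->q0; q7-a->q12; q7-b->q0; q7-c->q0; q8-a->q10; q8-b->q0; q8-c->q0; q9-a->q12; q9-b->q12; q9-c->q12; q10-a->q1; q10-b->q13; q10-c->q2; q11-a->q14; q11-b->q2; q11-c->q2; q12-a->q14; q12-b->q14; q12-c->q14; q13-a->q15; q13-b->q5; q13-c->q5; q14-a->q15; q14-b->q15; q14-c->q15; q15-a->q9; q15-b->q9; q15-c->q9

Run two small machines in parallel and take their product. One (4 states) tracks the input length modulo 4; the other (4 states) tracks whether and how much of `aba` has been seen. Each combined state is a pair, one component from each; accept when both components accept.
With 16 states:
          a    b    c  
>  q0     q1   q2   q2 
   q1     q3   q4   q5 
   q2     q3   q5   q5 
   q3     q6   q7   q8 
   q4     q9   q8   q8 
   q5     q6   q8   q8 
   q6    q10  q11   q0 
   q7    q12   q0   q0 
   q8    q10   q0   q0 
   q9    q12  q12  q12 
   q10    q1  q13   q2 
   q11   q14   q2   q2 
   q12   q14  q14  q14 
   q13   q15   q5   q5 
   q14   q15  q15  q15 
 * q15    q9   q9   q9 
(> = start, * = accepting)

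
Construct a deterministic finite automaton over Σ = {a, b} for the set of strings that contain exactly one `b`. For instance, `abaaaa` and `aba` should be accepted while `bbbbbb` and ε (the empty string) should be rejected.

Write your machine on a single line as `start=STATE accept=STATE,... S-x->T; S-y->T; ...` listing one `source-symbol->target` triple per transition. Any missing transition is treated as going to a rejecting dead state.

Count `b`s, saturating at 2: state q0 means no `b` yet, q1 means one `b` seen, q2 means more than one. Each `b` increments (capped at q2); other symbols loop. Accept from {q1}.
With 3 states:
        a   b  
>  q0   q0  q1 
 * q1   q1  q2 
   q2   q2  q2 
(> = start, * = accepting)

start=q0; accept=q1; q0-a->q0; q0-b->q1; q1-a->q1; q1-b->q2; q2-a->q2; q2-b->q2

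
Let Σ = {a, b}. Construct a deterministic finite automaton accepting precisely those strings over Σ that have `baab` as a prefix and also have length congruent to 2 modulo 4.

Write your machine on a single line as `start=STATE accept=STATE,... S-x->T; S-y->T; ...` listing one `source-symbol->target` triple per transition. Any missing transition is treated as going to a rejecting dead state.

Build one automaton per condition and run them in lockstep. One (6 states) tracks whether the input so far still matches the prefix `baab`; the other (4 states) tracks the input length modulo 4. Each combined state is a pair, one component from each; accept when both components accept. After merging equivalent states the machine shrinks.
9 states suffice.
        a   b  
>  q0   q1  q2 
   q1   q1  q1 
   q2   q3  q1 
   q3   q4  q1 
   q4   q1  q5 
   q5   q6  q6 
   q6   q7  q7 
 * q7   q8  q8 
   q8   q5  q5 
(> = start, * = accepting)

start=q0; accept=q7; q0-a->q1; q0-b->q2; q1-a->q1; q1-b->q1; q2-a->q3; q2-b->q1; q3-a->q4; q3-b->q1; q4-a->q1; q4-b->q5; q5-a->q6; q5-b->q6; q6-a->q7; q6-b->q7; q7-a->q8; q7-b->q8; q8-a->q5; q8-b->q5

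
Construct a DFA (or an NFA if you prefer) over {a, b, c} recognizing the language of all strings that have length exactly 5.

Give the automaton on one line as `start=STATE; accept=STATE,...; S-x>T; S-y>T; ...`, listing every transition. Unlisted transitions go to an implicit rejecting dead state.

Count input length up to 6: every symbol moves from q0 toward q6, which means 'more than 5' and absorbs. Accept from {q5}.
        a   b   c  
>  q0   q1  q1  q1 
   q1   q2  q2  q2 
   q2   q3  q3  q3 
   q3   q4  q4  q4 
   q4   q5  q5  q5 
 * q5   q6  q6  q6 
   q6   q6  q6  q6 
(> = start, * = accepting)

start=q0; accept=q5; q0-a>q1; q0-b>q1; q0-c>q1; q1-a>q2; q1-b>q2; q1-c>q2; q2-a>q3; q2-b>q3; q2-c>q3; q3-a>q4; q3-b>q4; q3-c>q4; q4-a>q5; q4-b>q5; q4-c>q5; q5-a>q6; q5-b>q6; q5-c>q6; q6-a>q6; q6-b>q6; q6-c>q6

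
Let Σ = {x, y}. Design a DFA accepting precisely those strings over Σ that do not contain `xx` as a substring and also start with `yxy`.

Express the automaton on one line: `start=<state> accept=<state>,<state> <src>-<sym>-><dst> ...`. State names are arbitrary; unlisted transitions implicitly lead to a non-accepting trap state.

Run two small machines in parallel and take their product. One (3 states) tracks partial matches of the forbidden pattern `xx`; the other (5 states) tracks whether the input so far still matches the prefix `yxy`. Each combined state is a pair, one component from each; accept when both components accept. Minimizing collapses redundant product states.
        x   y  
>  S0   S1  S2 
   S1   S1  S1 
   S2   S3  S1 
   S3   S1  S4 
 * S4   S5  S4 
 * S5   S1  S4 
(> = start, * = accepting)

start=S0 accept=S4,S5 S0-x->S1 S0-y->S2 S1-x->S1 S1-y->S1 S2-x->S3 S2-y->S1 S3-x->S1 S3-y->S4 S4-x->S5 S4-y->S4 S5-x->S1 S5-y->S4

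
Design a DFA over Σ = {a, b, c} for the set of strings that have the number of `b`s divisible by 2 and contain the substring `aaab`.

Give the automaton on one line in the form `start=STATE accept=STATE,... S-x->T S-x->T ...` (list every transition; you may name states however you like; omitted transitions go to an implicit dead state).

Build one automaton per condition and run them in lockstep. One (2 states) tracks the count of `b`s modulo 2; the other (5 states) tracks whether and how much of `aaab` has been seen. Each combined state is a pair, one component from each; accept when both components accept.
10 states suffice.
        a   b   c  
>  s0   s1  s2  s0 
   s1   s3  s2  s0 
   s2   s4  s0  s2 
   s3   s5  s2  s0 
   s4   s6  s0  s2 
   s5   s5  s7  s0 
   s6   s8  s0  s2 
   s7   s7  s9  s7 
   s8   s8  s9  s2 
 * s9   s9  s7  s9 
(> = start, * = accepting)

start=s0 accept=s9 s0-a->s1 s0-b->s2 s0-c->s0 s1-a->s3 s1-b->s2 s1-c->s0 s2-a->s4 s2-b->s0 s2-c->s2 s3-a->s5 s3-b->s2 s3-c->s0 s4-a->s6 s4-b->s0 s4-c->s2 s5-a->s5 s5-b->s7 s5-c->s0 s6-a->s8 s6-b->s0 s6-c->s2 s7-a->s7 s7-b->s9 s7-c->s7 s8-a->s8 s8-b->s9 s8-c->s2 s9-a->s9 s9-b->s7 s9-c->s9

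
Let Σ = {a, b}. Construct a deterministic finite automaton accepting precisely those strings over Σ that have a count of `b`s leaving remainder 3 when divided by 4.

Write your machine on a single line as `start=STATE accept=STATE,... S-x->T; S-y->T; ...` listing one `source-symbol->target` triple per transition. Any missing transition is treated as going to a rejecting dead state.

The only thing that matters is how many `b`s have appeared, reduced mod 4. Use one state per residue: S0 for 0, …, S3 for 3. Reading `b` moves to the next residue; anything else stays put. S3 is accepting.
A 4-state machine:
        a   b  
>  S0   S0  S1 
   S1   S1  S2 
   S2   S2  S3 
 * S3   S3  S0 
(> = start, * = accepting)

start=S0; accept=S3; S0-a->S0; S0-b->S1; S1-a->S1; S1-b->S2; S2-a->S2; S2-b->S3; S3-a->S3; S3-b->S0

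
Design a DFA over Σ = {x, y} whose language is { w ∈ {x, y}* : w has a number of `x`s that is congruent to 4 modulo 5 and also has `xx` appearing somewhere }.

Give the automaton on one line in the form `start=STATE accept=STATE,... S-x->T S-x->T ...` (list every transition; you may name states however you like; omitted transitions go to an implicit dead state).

Build one automaton per condition and run them in lockstep. The first has 5 states tracking the count of `x`s modulo 5; the second has 3 states tracking whether and how much of `xx` has been seen. A product state is a pair (one from each), accepting exactly when both do.
          x    y  
>  s0     s1   s0 
   s1     s2   s3 
   s2     s4   s2 
   s3     s5   s3 
   s4     s6   s4 
   s5     s4   s7 
 * s6     s8   s6 
   s7     s9   s7 
   s8    s10   s8 
   s9     s6  s11 
   s10    s2  s10 
   s11   s12  s11 
   s12    s8  s13 
   s13   s14  s13 
   s14   s10   s0 
(> = start, * = accepting)

start=s0 accept=s6 s0-x->s1 s0-y->s0 s1-x->s2 s1-y->s3 s2-x->s4 s2-y->s2 s3-x->s5 s3-y->s3 s4-x->s6 s4-y->s4 s5-x->s4 s5-y->s7 s6-x->s8 s6-y->s6 s7-x->s9 s7-y->s7 s8-x->s10 s8-y->s8 s9-x->s6 s9-y->s11 s10-x->s2 s10-y->s10 s11-x->s12 s11-y->s11 s12-x->s8 s12-y->s13 s13-x->s14 s13-y->s13 s14-x->s10 s14-y->s0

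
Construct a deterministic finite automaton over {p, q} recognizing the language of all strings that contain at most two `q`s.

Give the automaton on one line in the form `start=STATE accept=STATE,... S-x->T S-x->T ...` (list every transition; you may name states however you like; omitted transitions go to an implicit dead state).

start=s0 accept=s0,s1,s2 s0-p->s0 s0-q->s1 s1-p->s1 s1-q->s2 s2-p->s2 s2-q->s3 s3-p->s3 s3-q->s3

Only the number of `q`s matters, and only up to 3. Make a chain s0 → s1 → s2 → s3 advanced by each `q` (with s3 absorbing); every other symbol self-loops. The accepting set is {s0, s1, s2}.
        p   q  
>* s0   s0  s1 
 * s1   s1  s2 
 * s2   s2  s3 
   s3   s3  s3 
(> = start, * = accepting)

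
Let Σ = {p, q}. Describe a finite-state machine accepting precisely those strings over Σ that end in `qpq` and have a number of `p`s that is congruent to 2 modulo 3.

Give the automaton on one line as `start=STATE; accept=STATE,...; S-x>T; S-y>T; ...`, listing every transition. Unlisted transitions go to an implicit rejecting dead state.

Handle the two conditions separately and then intersect. The first has 4 states tracking how much of the suffix `qpq` has currently been matched; the second has 3 states tracking the count of `p`s modulo 3. A product state is a pair (one from each), accepting exactly when both do.
       p  q 
>  A   B  C 
   B   D  E 
   C   F  C 
   D   A  G 
   E   H  E 
   F   D  I 
   G   J  G 
   H   A  K 
   I   H  E 
   J   B  L 
 * K   J  G 
   L   F  C 
(> = start, * = accepting)

start=A; accept=K; A-p>B; A-q>C; B-p>D; B-q>E; C-p>F; C-q>C; D-p>A; D-q>G; E-p>H; E-q>E; F-p>D; F-q>I; G-p>J; G-q>G; H-p>A; H-q>K; I-p>H; I-q>E; J-p>B; J-q>L; K-p>J; K-q>G; L-p>F; L-q>C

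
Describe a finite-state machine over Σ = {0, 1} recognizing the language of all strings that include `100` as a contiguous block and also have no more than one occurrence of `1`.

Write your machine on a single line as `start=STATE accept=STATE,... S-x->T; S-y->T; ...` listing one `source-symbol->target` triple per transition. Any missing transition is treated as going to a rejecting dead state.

start=q0; accept=q4; q0-0->q0; q0-1->q1; q1-0->q2; q1-1->q3; q2-0->q4; q2-1->q3; q3-0->q5; q3-1->q3; q4-0->q4; q4-1->q6; q5-0->q6; q5-1->q3; q6-0->q6; q6-1->q6

Run two small machines in parallel and take their product. The first has 4 states tracking whether and how much of `100` has been seen; the second has 3 states tracking the count of `1`s, saturating at 2. A product state is a pair (one from each), accepting exactly when both do.
        0   1  
>  q0   q0  q1 
   q1   q2  q3 
   q2   q4  q3 
   q3   q5  q3 
 * q4   q4  q6 
   q5   q6  q3 
   q6   q6  q6 
(> = start, * = accepting)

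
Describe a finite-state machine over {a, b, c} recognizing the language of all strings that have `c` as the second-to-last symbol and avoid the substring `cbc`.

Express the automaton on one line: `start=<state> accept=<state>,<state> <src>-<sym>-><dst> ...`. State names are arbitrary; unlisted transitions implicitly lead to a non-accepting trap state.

start=q0 accept=q10,q11,q12 q0-a->q1 q0-b->q2 q0-c->q3 q1-a->q4 q1-b->q5 q1-c->q6 q2-a->q7 q2-b->q8 q2-c->q9 q3-a->q10 q3-b->q11 q3-c->q12 q4-a->q4 q4-b->q5 q4-c->q6 q5-a->q7 q5-b->q8 q5-c->q9 q6-a->q10 q6-b->q11 q6-c->q12 q7-a->q4 q7-b->q5 q7-c->q6 q8-a->q7 q8-b->q8 q8-c->q9 q9-a->q10 q9-b->q11 q9-c->q12 q10-a->q4 q10-b->q5 q10-c->q6 q11-a->q7 q11-b->q8 q11-c->q13 q12-a->q10 q12-b->q11 q12-c->q12 q13-a->q14 q13-b->q15 q13-c->q16 q14-a->q17 q14-b->q18 q14-c->q19 q15-a->q20 q15-b->q21 q15-c->q13 q16-a->q14 q16-b->q15 q16-c->q16 q17-a->q17 q17-b->q18 q17-c->q19 q18-a->q20 q18-b->q21 q18-c->q13 q19-a->q14 q19-b->q15 q19-c->q16 q20-a->q17 q20-b->q18 q20-c->q19 q21-a->q20 q21-b->q21 q21-c->q13

Handle the two conditions separately and then intersect. The first has 13 states tracking the last 2 symbols read; the second has 4 states tracking partial matches of the forbidden pattern `cbc`. A product state is a pair (one from each), accepting exactly when both do.
With 22 states:
          a    b    c  
>  q0     q1   q2   q3 
   q1     q4   q5   q6 
   q2     q7   q8   q9 
   q3    q10  q11  q12 
   q4     q4   q5   q6 
   q5     q7   q8   q9 
   q6    q10  q11  q12 
   q7     q4   q5   q6 
   q8     q7   q8   q9 
   q9    q10  q11  q12 
 * q10    q4   q5   q6 
 * q11    q7   q8  q13 
 * q12   q10  q11  q12 
   q13   q14  q15  q16 
   q14   q17  q18  q19 
   q15   q20  q21  q13 
   q16   q14  q15  q16 
   q17   q17  q18  q19 
   q18   q20  q21  q13 
   q19   q14  q15  q16 
   q20   q17  q18  q19 
   q21   q20  q21  q13 
(> = start, * = accepting)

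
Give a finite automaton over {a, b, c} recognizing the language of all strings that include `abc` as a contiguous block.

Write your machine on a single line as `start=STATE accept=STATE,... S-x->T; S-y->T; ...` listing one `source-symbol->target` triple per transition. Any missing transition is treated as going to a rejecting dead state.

States S0..S2 record the length of the longest prefix of `abc` that matches the current input suffix. Reaching S3 means `abc` has been seen, and we stay there forever. Accept from S3.
        a   b   c  
>  S0   S1  S0  S0 
   S1   S1  S2  S0 
   S2   S1  S0  S3 
 * S3   S3  S3  S3 
(> = start, * = accepting)

start=S0; accept=S3; S0-a->S1; S0-b->S0; S0-c->S0; S1-a->S1; S1-b->S2; S1-c->S0; S2-a->S1; S2-b->S0; S2-c->S3; S3-a->S3; S3-b->S3; S3-c->S3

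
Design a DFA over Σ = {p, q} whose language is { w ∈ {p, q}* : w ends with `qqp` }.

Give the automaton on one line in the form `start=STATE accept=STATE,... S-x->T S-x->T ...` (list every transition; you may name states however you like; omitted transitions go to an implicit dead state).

start=S0 accept=S3 S0-p->S0 S0-q->S1 S1-p->S0 S1-q->S2 S2-p->S3 S2-q->S2 S3-p->S0 S3-q->S1

Remember how much of `qqp` the current input suffix matches. State S0 means no match yet; S1 means the last symbol is `q`; S2 means the last 2 symbols are `qq`; S3 means the last 3 symbols are `qqp`. Only S3 accepts. On a mismatch, fall back to the longest proper suffix that is still a prefix of `qqp`.
        p   q  
>  S0   S0  S1 
   S1   S0  S2 
   S2   S3  S2 
 * S3   S0  S1 
(> = start, * = accepting)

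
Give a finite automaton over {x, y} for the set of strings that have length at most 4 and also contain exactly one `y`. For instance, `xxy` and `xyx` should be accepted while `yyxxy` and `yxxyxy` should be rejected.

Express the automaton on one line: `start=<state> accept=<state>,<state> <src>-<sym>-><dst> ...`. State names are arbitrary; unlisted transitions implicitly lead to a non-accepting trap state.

Handle the two conditions separately and then intersect. The first has 6 states tracking the input length, saturating at 5; the second has 3 states tracking the count of `y`s, saturating at 2. A product state is a pair (one from each), accepting exactly when both do.
       x  y 
>  A   B  C 
   B   D  E 
 * C   E  F 
   D   G  H 
 * E   H  I 
   F   I  I 
   G   J  K 
 * H   K  L 
   I   L  L 
   J   M  N 
 * K   N  O 
   L   O  O 
   M   M  N 
   N   N  O 
   O   O  O 
(> = start, * = accepting)

start=A accept=C,E,H,K A-x->B A-y->C B-x->D B-y->E C-x->E C-y->F D-x->G D-y->H E-x->H E-y->I F-x->I F-y->I G-x->J G-y->K H-x->K H-y->L I-x->L I-y->L J-x->M J-y->N K-x->N K-y->O L-x->O L-y->O M-x->M M-y->N N-x->N N-y->O O-x->O O-y->O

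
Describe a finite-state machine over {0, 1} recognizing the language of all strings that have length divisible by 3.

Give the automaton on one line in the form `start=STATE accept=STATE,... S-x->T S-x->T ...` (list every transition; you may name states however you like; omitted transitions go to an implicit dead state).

Count input length modulo 3: every symbol advances one step around the cycle q0 → q1 → q2 → q0. Accept at q0.
A 3-state machine:
        0   1  
>* q0   q1  q1 
   q1   q2  q2 
   q2   q0  q0 
(> = start, * = accepting)

start=q0 accept=q0 q0-0->q1 q0-1->q1 q1-0->q2 q1-1->q2 q2-0->q0 q2-1->q0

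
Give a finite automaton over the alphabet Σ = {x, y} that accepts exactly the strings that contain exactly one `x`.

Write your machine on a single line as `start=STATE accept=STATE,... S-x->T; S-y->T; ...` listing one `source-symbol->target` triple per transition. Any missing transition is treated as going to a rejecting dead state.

start=A; accept=B; A-x->B; A-y->A; B-x->C; B-y->B; C-x->C; C-y->C

Only the number of `x`s matters, and only up to 2. Make a chain A → B → C advanced by each `x` (with C absorbing); every other symbol self-loops. The accepting set is {B}.
With 3 states:
       x  y 
>  A   B  A 
 * B   C  B 
   C   C  C 
(> = start, * = accepting)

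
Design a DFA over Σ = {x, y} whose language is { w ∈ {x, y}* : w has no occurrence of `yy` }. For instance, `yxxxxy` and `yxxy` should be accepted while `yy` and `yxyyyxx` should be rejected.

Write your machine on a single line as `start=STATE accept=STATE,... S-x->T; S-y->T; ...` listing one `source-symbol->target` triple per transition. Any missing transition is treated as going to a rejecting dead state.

start=s0; accept=s0,s1; s0-x->s0; s0-y->s1; s1-x->s0; s1-y->s2; s2-x->s2; s2-y->s2

Track partial matches of the forbidden pattern `yy`. State s2 is a dead state reached once `yy` has occurred; every other state accepts. s0 means no part of `yy` is currently matched.
With 3 states:
        x   y  
>* s0   s0  s1 
 * s1   s0  s2 
   s2   s2  s2 
(> = start, * = accepting)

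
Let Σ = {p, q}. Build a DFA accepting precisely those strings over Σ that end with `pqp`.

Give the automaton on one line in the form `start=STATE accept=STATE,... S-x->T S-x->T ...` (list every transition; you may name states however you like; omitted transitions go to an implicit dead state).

Let each state record the length of the longest suffix of the input read so far that is also a prefix of `pqp`. s1 means the last symbol is `p`; s2 means the last 2 symbols are `pq`; s3 means the last 3 symbols are `pqp`. Accept only at s3, where the string currently ends in `pqp`.
A 4-state machine:
        p   q  
>  s0   s1  s0 
   s1   s1  s2 
   s2   s3  s0 
 * s3   s1  s2 
(> = start, * = accepting)

start=s0 accept=s3 s0-p->s1 s0-q->s0 s1-p->s1 s1-q->s2 s2-p->s3 s2-q->s0 s3-p->s1 s3-q->s2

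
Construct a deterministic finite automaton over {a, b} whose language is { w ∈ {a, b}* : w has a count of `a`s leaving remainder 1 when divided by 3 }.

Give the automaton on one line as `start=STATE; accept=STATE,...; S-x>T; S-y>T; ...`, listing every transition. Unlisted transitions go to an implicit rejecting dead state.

start=q0; accept=q1; q0-a>q1; q0-b>q0; q1-a>q2; q1-b>q1; q2-a>q0; q2-b>q2

Keep the running count of `a`s modulo 3: each `a` advances along the cycle q0 → q1 → q2 → q0 while other symbols loop. Accept at q1.
        a   b  
>  q0   q1  q0 
 * q1   q2  q1 
   q2   q0  q2 
(> = start, * = accepting)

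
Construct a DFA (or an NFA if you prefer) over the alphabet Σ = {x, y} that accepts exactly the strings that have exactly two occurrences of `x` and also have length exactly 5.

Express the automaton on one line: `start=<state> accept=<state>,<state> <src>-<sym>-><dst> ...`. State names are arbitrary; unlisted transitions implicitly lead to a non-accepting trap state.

start=q0 accept=q12 q0-x->q1 q0-y->q2 q1-x->q3 q1-y->q4 q2-x->q4 q2-y->q5 q3-x->q6 q3-y->q7 q4-x->q7 q4-y->q8 q5-x->q8 q5-y->q9 q6-x->q6 q6-y->q6 q7-x->q6 q7-y->q10 q8-x->q10 q8-y->q11 q9-x->q11 q9-y->q6 q10-x->q6 q10-y->q12 q11-x->q12 q11-y->q6 q12-x->q6 q12-y->q6

Run two small machines in parallel and take their product. The first has 4 states tracking the count of `x`s, saturating at 3; the second has 7 states tracking the input length, saturating at 6. A product state is a pair (one from each), accepting exactly when both do. Minimizing collapses redundant product states.
          x    y  
>  q0     q1   q2 
   q1     q3   q4 
   q2     q4   q5 
   q3     q6   q7 
   q4     q7   q8 
   q5     q8   q9 
   q6     q6   q6 
   q7     q6  q10 
   q8    q10  q11 
   q9    q11   q6 
   q10    q6  q12 
   q11   q12   q6 
 * q12    q6   q6 
(> = start, * = accepting)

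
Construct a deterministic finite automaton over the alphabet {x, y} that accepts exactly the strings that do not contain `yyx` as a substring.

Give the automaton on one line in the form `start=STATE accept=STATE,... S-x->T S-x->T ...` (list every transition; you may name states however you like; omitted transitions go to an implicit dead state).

start=A accept=A,B,C A-x->A A-y->B B-x->A B-y->C C-x->D C-y->C D-x->D D-y->D

Track partial matches of the forbidden pattern `yyx`. State D is a dead state reached once `yyx` has occurred; every other state accepts. A means no part of `yyx` is currently matched.
       x  y 
>* A   A  B 
 * B   A  C 
 * C   D  C 
   D   D  D 
(> = start, * = accepting)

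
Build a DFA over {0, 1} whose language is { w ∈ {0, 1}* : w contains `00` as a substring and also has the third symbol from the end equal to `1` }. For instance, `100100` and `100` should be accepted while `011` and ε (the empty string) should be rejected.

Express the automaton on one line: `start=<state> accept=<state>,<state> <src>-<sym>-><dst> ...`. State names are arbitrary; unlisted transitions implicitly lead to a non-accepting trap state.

start=S0 accept=S11,S17,S18,S19 S0-0->S1 S0-1->S2 S1-0->S3 S1-1->S4 S2-0->S5 S2-1->S6 S3-0->S7 S3-1->S8 S4-0->S9 S4-1->S10 S5-0->S11 S5-1->S12 S6-0->S13 S6-1->S14 S7-0->S7 S7-1->S8 S8-0->S15 S8-1->S16 S9-0->S11 S9-1->S12 S10-0->S13 S10-1->S14 S11-0->S7 S11-1->S8 S12-0->S9 S12-1->S10 S13-0->S11 S13-1->S12 S14-0->S13 S14-1->S14 S15-0->S11 S15-1->S17 S16-0->S18 S16-1->S19 S17-0->S15 S17-1->S16 S18-0->S11 S18-1->S17 S19-0->S18 S19-1->S19

Build one automaton per condition and run them in lockstep. The first has 3 states tracking whether and how much of `00` has been seen; the second has 15 states tracking the last 3 symbols read. A product state is a pair (one from each), accepting exactly when both do.
A 20-state machine:
          0    1  
>  S0     S1   S2 
   S1     S3   S4 
   S2     S5   S6 
   S3     S7   S8 
   S4     S9  S10 
   S5    S11  S12 
   S6    S13  S14 
   S7     S7   S8 
   S8    S15  S16 
   S9    S11  S12 
   S10   S13  S14 
 * S11    S7   S8 
   S12    S9  S10 
   S13   S11  S12 
   S14   S13  S14 
   S15   S11  S17 
   S16   S18  S19 
 * S17   S15  S16 
 * S18   S11  S17 
 * S19   S18  S19 
(> = start, * = accepting)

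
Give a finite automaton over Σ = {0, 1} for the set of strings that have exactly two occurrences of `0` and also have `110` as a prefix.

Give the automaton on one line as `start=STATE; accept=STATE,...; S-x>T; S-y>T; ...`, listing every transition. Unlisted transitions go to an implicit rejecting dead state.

start=S0; accept=S5; S0-0>S1; S0-1>S2; S1-0>S1; S1-1>S1; S2-0>S1; S2-1>S3; S3-0>S4; S3-1>S1; S4-0>S5; S4-1>S4; S5-0>S1; S5-1>S5

Build one automaton per condition and run them in lockstep. The first has 4 states tracking the count of `0`s, saturating at 3; the second has 5 states tracking whether the input so far still matches the prefix `110`. A product state is a pair (one from each), accepting exactly when both do. After merging equivalent states the machine shrinks.
6 states suffice.
        0   1  
>  S0   S1  S2 
   S1   S1  S1 
   S2   S1  S3 
   S3   S4  S1 
   S4   S5  S4 
 * S5   S1  S5 
(> = start, * = accepting)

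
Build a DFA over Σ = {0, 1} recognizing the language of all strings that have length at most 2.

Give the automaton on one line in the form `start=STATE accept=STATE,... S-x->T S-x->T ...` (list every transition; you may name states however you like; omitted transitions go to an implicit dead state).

start=q0 accept=q0,q1,q2 q0-0->q1 q0-1->q1 q1-0->q2 q1-1->q2 q2-0->q3 q2-1->q3 q3-0->q3 q3-1->q3

Count input length up to 3: every symbol moves from q0 toward q3, which means 'more than 2' and absorbs. Accept from {q0, q1, q2}.
A 4-state machine:
        0   1  
>* q0   q1  q1 
 * q1   q2  q2 
 * q2   q3  q3 
   q3   q3  q3 
(> = start, * = accepting)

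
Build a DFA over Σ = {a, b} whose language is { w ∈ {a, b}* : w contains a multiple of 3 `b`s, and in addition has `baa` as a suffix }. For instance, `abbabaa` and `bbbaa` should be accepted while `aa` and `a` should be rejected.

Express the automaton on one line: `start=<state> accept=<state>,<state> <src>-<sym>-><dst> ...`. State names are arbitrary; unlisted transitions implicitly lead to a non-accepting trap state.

start=q0 accept=q5 q0-a->q0 q0-b->q1 q1-a->q1 q1-b->q2 q2-a->q2 q2-b->q3 q3-a->q4 q3-b->q1 q4-a->q5 q4-b->q1 q5-a->q0 q5-b->q1

Handle the two conditions separately and then intersect. One (3 states) tracks the count of `b`s modulo 3; the other (4 states) tracks how much of the suffix `baa` has currently been matched. Each combined state is a pair, one component from each; accept when both components accept. After merging equivalent states the machine shrinks.
        a   b  
>  q0   q0  q1 
   q1   q1  q2 
   q2   q2  q3 
   q3   q4  q1 
   q4   q5  q1 
 * q5   q0  q1 
(> = start, * = accepting)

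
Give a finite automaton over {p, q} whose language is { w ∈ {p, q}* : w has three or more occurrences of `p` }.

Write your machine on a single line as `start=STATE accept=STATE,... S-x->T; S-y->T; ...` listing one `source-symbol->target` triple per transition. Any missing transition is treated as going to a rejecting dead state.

start=s0; accept=s3,s4; s0-p->s1; s0-q->s0; s1-p->s2; s1-q->s1; s2-p->s3; s2-q->s2; s3-p->s4; s3-q->s3; s4-p->s4; s4-q->s4

Only the number of `p`s matters, and only up to 4. Make a chain s0 → s1 → s2 → s3 → s4 advanced by each `p` (with s4 absorbing); every other symbol self-loops. The accepting set is {s3, s4}.
5 states suffice.
        p   q  
>  s0   s1  s0 
   s1   s2  s1 
   s2   s3  s2 
 * s3   s4  s3 
 * s4   s4  s4 
(> = start, * = accepting)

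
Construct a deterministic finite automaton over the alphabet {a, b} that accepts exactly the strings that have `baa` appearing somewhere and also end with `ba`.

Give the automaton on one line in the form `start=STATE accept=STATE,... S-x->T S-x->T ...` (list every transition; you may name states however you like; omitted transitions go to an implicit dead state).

start=s0 accept=s5 s0-a->s0 s0-b->s1 s1-a->s2 s1-b->s1 s2-a->s3 s2-b->s1 s3-a->s3 s3-b->s4 s4-a->s5 s4-b->s4 s5-a->s3 s5-b->s4

Build one automaton per condition and run them in lockstep. The first has 4 states tracking whether and how much of `baa` has been seen; the second has 3 states tracking how much of the suffix `ba` has currently been matched. A product state is a pair (one from each), accepting exactly when both do.
A 6-state machine:
        a   b  
>  s0   s0  s1 
   s1   s2  s1 
   s2   s3  s1 
   s3   s3  s4 
   s4   s5  s4 
 * s5   s3  s4 
(> = start, * = accepting)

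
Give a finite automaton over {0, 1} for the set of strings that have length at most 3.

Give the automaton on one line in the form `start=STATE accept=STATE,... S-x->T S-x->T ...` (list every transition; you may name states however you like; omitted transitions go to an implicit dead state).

We only need to distinguish lengths 0, 1, …, 3, and '>3'. Chain q0 → q1 → q2 → q3 → q4 on every symbol, with q4 looping. Accepting states: {q0, q1, q2, q3}.
5 states suffice.
        0   1  
>* q0   q1  q1 
 * q1   q2  q2 
 * q2   q3  q3 
 * q3   q4  q4 
   q4   q4  q4 
(> = start, * = accepting)

start=q0 accept=q0,q1,q2,q3 q0-0->q1 q0-1->q1 q1-0->q2 q1-1->q2 q2-0->q3 q2-1->q3 q3-0->q4 q3-1->q4 q4-0->q4 q4-1->q4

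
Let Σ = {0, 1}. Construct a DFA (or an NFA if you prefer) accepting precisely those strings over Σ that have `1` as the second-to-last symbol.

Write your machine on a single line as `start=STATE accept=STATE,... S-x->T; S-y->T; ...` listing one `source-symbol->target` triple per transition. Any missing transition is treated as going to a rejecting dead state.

A DFA must remember the last 2 symbols (since which symbol is second-to-last isn't known until the input ends). Use one state per possible window of the last ≤2 symbols; accept from those whose window starts with `1`.
7 states suffice.
        0   1  
>  q0   q1  q2 
   q1   q3  q4 
   q2   q5  q6 
   q3   q3  q4 
   q4   q5  q6 
 * q5   q3  q4 
 * q6   q5  q6 
(> = start, * = accepting)

start=q0; accept=q5,q6; q0-0->q1; q0-1->q2; q1-0->q3; q1-1->q4; q2-0->q5; q2-1->q6; q3-0->q3; q3-1->q4; q4-0->q5; q4-1->q6; q5-0->q3; q5-1->q4; q6-0->q5; q6-1->q6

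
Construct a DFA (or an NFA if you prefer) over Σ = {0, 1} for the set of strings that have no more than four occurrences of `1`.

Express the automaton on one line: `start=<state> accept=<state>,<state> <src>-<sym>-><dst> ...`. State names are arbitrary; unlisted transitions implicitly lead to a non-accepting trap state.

start=S0 accept=S0,S1,S2,S3,S4 S0-0->S0 S0-1->S1 S1-0->S1 S1-1->S2 S2-0->S2 S2-1->S3 S3-0->S3 S3-1->S4 S4-0->S4 S4-1->S5 S5-0->S5 S5-1->S5

Count `1`s, saturating at 5: states S0 through S4 mean 0 through 4 `1`s seen; S5 means more than 4. Each `1` increments (capped at S5); other symbols loop. Accept from {S0, S1, S2, S3, S4}.
A 6-state machine:
        0   1  
>* S0   S0  S1 
 * S1   S1  S2 
 * S2   S2  S3 
 * S3   S3  S4 
 * S4   S4  S5 
   S5   S5  S5 
(> = start, * = accepting)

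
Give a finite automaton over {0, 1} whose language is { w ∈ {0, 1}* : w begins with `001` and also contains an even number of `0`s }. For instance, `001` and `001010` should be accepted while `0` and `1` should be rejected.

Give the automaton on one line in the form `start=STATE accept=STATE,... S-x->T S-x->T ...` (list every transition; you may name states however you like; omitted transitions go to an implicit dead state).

Build one automaton per condition and run them in lockstep. The first has 5 states tracking whether the input so far still matches the prefix `001`; the second has 2 states tracking the count of `0`s modulo 2. A product state is a pair (one from each), accepting exactly when both do. Minimizing collapses redundant product states.
6 states suffice.
       0  1 
>  A   B  C 
   B   D  C 
   C   C  C 
   D   C  E 
 * E   F  E 
   F   E  F 
(> = start, * = accepting)

start=A accept=E A-0->B A-1->C B-0->D B-1->C C-0->C C-1->C D-0->C D-1->E E-0->F E-1->E F-0->E F-1->F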